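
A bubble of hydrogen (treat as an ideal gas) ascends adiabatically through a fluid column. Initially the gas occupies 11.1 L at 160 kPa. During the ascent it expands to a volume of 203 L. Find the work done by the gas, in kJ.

W ≈ 3.05 kJ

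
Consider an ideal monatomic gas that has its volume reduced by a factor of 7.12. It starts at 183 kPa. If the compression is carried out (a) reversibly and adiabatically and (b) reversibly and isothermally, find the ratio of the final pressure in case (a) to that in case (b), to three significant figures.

For a monatomic ideal gas γ = 5/3.
Isothermal: P_b = P₁(V₁/V₂) = 183×7.12.
Adiabatic: P_a = P₁(V₁/V₂)^γ = 183×7.12^(5/3).
P_a/P_b = (V₁/V₂)^(γ−1) = 7.12^(2/3) = 3.701.

P_adiabatic / P_isothermal ≈ 3.70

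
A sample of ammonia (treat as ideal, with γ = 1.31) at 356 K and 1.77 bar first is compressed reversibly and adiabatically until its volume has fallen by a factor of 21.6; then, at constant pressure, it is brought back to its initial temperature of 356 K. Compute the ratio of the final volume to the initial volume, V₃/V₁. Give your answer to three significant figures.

Adiabatic step: V₂/V₁ = 0.0463; T₂ = T₁·21.6^(0.31) = 922.8 K.
Isobaric step: V₃/V₂ = T₃/T₂ = 356/922.8.
V₃/V₁ = (V₂/V₁)(V₃/V₂) = 0.0463 × (356/922.8) = 0.01786.

V₃/V₁ ≈ 0.0179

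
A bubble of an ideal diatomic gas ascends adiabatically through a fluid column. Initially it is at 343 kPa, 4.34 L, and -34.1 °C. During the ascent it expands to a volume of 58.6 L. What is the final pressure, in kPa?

P₂ ≈ 8.97 kPa

Since PV^γ is constant along a reversible adiabat, P₂ = P₁ (V₁/V₂)^γ.
γ = 7/5 for a diatomic ideal gas.
P₂ = 343 × (4.34/58.6)^(7/5) = 8.969 kPa.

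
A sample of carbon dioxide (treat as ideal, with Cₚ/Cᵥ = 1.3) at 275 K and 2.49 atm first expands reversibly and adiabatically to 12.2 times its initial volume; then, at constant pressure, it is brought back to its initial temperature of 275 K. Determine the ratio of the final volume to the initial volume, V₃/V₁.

V₃/V₁ ≈ 25.8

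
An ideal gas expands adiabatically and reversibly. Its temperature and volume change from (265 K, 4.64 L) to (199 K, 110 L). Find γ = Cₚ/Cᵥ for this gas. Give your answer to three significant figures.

TV^(γ−1) = const ⇒ γ − 1 = ln(T₂/T₁) / ln(V₁/V₂).
γ = 1 + ln(199/265) / ln(4.64/110) = 1.09.

γ ≈ 1.09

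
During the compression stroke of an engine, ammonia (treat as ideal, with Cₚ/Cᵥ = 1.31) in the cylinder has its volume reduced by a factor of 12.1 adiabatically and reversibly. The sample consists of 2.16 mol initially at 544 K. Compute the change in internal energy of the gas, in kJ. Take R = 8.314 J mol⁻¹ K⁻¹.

ΔU ≈ 36.7 kJ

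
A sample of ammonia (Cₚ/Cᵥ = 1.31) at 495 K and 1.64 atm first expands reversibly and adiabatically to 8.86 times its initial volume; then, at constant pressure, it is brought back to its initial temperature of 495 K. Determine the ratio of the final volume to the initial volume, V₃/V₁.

Adiabatic step: V₂/V₁ = 8.86; T₂ = T₁·(1/8.86)^(0.31) = 251.7 K.
Isobaric step: V₃/V₂ = T₃/T₂ = 495/251.7.
V₃/V₁ = (V₂/V₁)(V₃/V₂) = 8.86 × (495/251.7) = 17.42.

V₃/V₁ ≈ 17.4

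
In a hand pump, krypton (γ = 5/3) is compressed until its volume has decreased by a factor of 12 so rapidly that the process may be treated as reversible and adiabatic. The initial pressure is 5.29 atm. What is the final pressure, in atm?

P₂ ≈ 333 atm

Adiabatic: P₁V₁^γ = P₂V₂^γ ⇒ P₂ = P₁ (V₁/V₂)^γ.
P₂ = 5.29 × 12^(5/3) = 332.7 atm.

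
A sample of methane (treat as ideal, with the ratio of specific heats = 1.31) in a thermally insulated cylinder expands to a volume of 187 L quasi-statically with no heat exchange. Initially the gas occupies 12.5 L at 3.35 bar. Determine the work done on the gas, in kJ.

P₂ = P₁(V₁/V₂)^γ = 3.35×(12.5/187)^(1.31) = 0.0968 bar.
For a reversible adiabat, W_by_gas = (P₁V₁ − P₂V₂)/(γ−1).
W_by = (335000×0.0125 − 9680×0.187) / (0.31) = 7669 J.
W_on_gas = −W_by = -7669 J.

W ≈ -7.67 kJ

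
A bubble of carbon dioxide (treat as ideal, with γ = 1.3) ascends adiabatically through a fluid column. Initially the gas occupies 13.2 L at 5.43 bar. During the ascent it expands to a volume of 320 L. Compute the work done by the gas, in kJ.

W ≈ 14.7 kJ

P₂ = P₁(V₁/V₂)^γ = 5.43×(13.2/320)^(1.3) = 0.08607 bar.
For a reversible adiabat, W_by_gas = (P₁V₁ − P₂V₂)/(γ−1).
W_by = (543000×0.0132 − 8607×0.32) / (0.3) = 14710 J.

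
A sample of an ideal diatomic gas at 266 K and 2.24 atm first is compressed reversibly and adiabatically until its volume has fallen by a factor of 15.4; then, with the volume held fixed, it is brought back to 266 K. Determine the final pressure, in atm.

P₃ ≈ 34.5 atm

For a diatomic ideal gas γ = 7/5.
Adiabatic step (PV^γ = const): P₂ = 2.24×15.4^(7/5) = 103 atm; T₂ = 266×15.4^(2/5) = 794.1 K.
Isochoric: P₃ = P₂(T₃/T₂) = 103 × (266/794.1) = 34.5 atm.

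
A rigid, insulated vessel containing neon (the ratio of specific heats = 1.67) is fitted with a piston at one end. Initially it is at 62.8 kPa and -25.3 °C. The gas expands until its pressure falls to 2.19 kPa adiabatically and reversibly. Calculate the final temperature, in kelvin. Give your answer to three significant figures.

T₂ ≈ 64.5 K

Adiabatic: T₂/T₁ = (P₂/P₁)^((γ−1)/γ).
T₁ = -25.3 °C = 247.8 K.
T₂ = 247.8 × (2.19/62.8)^(0.401) = 64.48 K.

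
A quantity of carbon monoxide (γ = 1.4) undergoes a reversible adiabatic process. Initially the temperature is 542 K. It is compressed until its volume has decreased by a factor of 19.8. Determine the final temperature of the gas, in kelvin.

T₂ ≈ 1790 K

For a reversible adiabat TV^(γ−1) is constant, so T₂ = T₁ (V₁/V₂)^(γ−1).
T₂ = 542 × 19.8^(0.4) = 1789 K.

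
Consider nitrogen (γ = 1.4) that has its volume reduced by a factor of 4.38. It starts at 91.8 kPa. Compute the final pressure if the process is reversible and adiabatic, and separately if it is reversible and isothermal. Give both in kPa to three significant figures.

Isothermal: P₂ = P₁(V₁/V₂) = 91.8×4.38 = 402.1 kPa.
Adiabatic: P₂ = P₁(V₁/V₂)^γ = 91.8×4.38^(1.4) = 725.9 kPa.

adiabatic: 726 kPa; isothermal: 402 kPa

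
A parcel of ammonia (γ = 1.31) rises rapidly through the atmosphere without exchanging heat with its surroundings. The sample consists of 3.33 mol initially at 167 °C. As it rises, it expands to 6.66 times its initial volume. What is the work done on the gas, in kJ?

W ≈ -17.5 kJ

Adiabatic: T₁V₁^(γ−1) = T₂V₂^(γ−1) ⇒ T₂ = T₁ (V₁/V₂)^(γ−1).
T₁ = 167 °C = 440.1 K.
T₂ = 440.1 × (1/6.66)^(0.31) = 244.5 K.
Q = 0, so ΔU = W_on_gas = nCᵥΔT with Cᵥ = R/(γ−1) = 26.82 J/(mol·K).
ΔU = 3.33 × 26.82 × (244.5 − 440.1) = -17470 J.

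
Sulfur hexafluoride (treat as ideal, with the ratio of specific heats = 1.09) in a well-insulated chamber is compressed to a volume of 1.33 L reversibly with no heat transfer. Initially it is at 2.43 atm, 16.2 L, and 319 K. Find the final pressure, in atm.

P₂ ≈ 37.1 atm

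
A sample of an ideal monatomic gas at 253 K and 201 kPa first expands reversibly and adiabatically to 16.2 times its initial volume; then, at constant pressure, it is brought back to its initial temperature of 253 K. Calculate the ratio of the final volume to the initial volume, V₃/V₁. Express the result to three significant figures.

For a monatomic ideal gas γ = 5/3.
Adiabatic step: V₂/V₁ = 16.2; T₂ = T₁·(1/16.2)^(2/3) = 39.52 K.
Isobaric step: V₃/V₂ = T₃/T₂ = 253/39.52.
V₃/V₁ = (V₂/V₁)(V₃/V₂) = 16.2 × (253/39.52) = 103.7.

V₃/V₁ ≈ 104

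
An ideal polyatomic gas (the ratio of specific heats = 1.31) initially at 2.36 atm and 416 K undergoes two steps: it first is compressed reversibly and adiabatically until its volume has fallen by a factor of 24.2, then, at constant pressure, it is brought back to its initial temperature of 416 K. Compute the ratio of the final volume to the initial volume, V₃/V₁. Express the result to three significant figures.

V₃/V₁ ≈ 0.0154

Adiabatic step: V₂/V₁ = 0.04132; T₂ = T₁·24.2^(0.31) = 1117 K.
Isobaric step: V₃/V₂ = T₃/T₂ = 416/1117.
V₃/V₁ = (V₂/V₁)(V₃/V₂) = 0.04132 × (416/1117) = 0.01539.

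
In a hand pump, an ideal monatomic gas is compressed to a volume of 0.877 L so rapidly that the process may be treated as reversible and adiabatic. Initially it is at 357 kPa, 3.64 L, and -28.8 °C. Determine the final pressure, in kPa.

P₂ ≈ 3830 kPa

Adiabatic: P₁V₁^γ = P₂V₂^γ ⇒ P₂ = P₁ (V₁/V₂)^γ.
γ = 5/3 for a monatomic ideal gas.
P₂ = 357 × (3.64/0.877)^(5/3) = 3827 kPa.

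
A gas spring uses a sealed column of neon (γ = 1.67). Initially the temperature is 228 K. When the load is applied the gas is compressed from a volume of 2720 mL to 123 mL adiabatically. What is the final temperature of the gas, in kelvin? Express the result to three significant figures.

Adiabatic: T₁V₁^(γ−1) = T₂V₂^(γ−1) ⇒ T₂ = T₁ (V₁/V₂)^(γ−1).
T₂ = 228 × (2720/123)^(0.67) = 1815 K.

T₂ ≈ 1810 K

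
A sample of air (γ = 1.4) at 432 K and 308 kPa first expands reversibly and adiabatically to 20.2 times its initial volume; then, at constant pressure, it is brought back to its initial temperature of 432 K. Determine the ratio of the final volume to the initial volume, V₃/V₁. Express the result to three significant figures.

V₃/V₁ ≈ 67.2

Adiabatic step: V₂/V₁ = 20.2; T₂ = T₁·(1/20.2)^(0.4) = 129.8 K.
Isobaric step: V₃/V₂ = T₃/T₂ = 432/129.8.
V₃/V₁ = (V₂/V₁)(V₃/V₂) = 20.2 × (432/129.8) = 67.22.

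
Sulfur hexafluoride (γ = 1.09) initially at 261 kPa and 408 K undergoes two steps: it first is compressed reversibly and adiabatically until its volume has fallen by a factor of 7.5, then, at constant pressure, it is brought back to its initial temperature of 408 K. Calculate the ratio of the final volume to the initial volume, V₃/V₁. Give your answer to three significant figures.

V₃/V₁ ≈ 0.111

Adiabatic step: V₂/V₁ = 0.1333; T₂ = T₁·7.5^(0.09) = 489.1 K.
Isobaric step: V₃/V₂ = T₃/T₂ = 408/489.1.
V₃/V₁ = (V₂/V₁)(V₃/V₂) = 0.1333 × (408/489.1) = 0.1112.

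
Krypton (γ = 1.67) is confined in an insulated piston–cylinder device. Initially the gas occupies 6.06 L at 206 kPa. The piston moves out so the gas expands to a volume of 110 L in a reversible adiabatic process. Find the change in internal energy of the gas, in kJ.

ΔU ≈ -1.60 kJ

P₂ = P₁(V₁/V₂)^γ = 206×(6.06/110)^(1.67) = 1.627 kPa.
For a reversible adiabat, W_by_gas = (P₁V₁ − P₂V₂)/(γ−1).
W_by = (206000×0.00606 − 1627×0.11) / (0.67) = 1596 J.
Q = 0 ⇒ ΔU = −W_by = -1596 J.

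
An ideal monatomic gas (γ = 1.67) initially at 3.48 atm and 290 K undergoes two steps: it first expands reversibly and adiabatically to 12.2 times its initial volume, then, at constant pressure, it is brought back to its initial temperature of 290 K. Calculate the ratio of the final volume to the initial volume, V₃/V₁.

V₃/V₁ ≈ 65.2

Adiabatic step: V₂/V₁ = 12.2; T₂ = T₁·(1/12.2)^(0.67) = 54.27 K.
Isobaric step: V₃/V₂ = T₃/T₂ = 290/54.27.
V₃/V₁ = (V₂/V₁)(V₃/V₂) = 12.2 × (290/54.27) = 65.2.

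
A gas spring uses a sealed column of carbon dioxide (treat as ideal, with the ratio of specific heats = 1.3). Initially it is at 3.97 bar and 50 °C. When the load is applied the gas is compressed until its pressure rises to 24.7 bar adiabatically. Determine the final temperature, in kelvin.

Adiabatic: T₂/T₁ = (P₂/P₁)^((γ−1)/γ).
T₁ = 50 °C = 323.1 K.
T₂ = 323.1 × (24.7/3.97)^(0.231) = 492.7 K.

T₂ ≈ 493 K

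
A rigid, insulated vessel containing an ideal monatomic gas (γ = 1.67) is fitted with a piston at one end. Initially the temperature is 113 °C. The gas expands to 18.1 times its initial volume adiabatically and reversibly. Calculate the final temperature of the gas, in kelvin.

For a reversible adiabat TV^(γ−1) is constant, so T₂ = T₁ (V₁/V₂)^(γ−1).
T₁ = 113 °C = 386.1 K.
T₂ = 386.1 × (1/18.1)^(0.67) = 55.48 K.

T₂ ≈ 55.5 K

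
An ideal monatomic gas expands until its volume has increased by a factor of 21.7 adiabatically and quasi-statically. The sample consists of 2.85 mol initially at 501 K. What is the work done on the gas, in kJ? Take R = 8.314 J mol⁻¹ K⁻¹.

For a reversible adiabat TV^(γ−1) is constant, so T₂ = T₁ (V₁/V₂)^(γ−1).
γ = 5/3 for a monatomic ideal gas, so γ−1 = 2/3.
T₂ = 501 × (1/21.7)^(2/3) = 64.4 K.
Q = 0, so ΔU = W_on_gas = nCᵥΔT with Cᵥ = R/(γ−1) = 12.47 J/(mol·K).
ΔU = 2.85 × 12.47 × (64.4 − 501) = -15520 J.

W ≈ -15.5 kJ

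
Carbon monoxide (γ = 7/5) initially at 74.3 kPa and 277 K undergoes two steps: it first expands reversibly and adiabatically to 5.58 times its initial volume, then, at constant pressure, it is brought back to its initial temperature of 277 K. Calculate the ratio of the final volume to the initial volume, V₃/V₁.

V₃/V₁ ≈ 11.1

Adiabatic step: V₂/V₁ = 5.58; T₂ = T₁·(1/5.58)^(2/5) = 139.3 K.
Isobaric step: V₃/V₂ = T₃/T₂ = 277/139.3.
V₃/V₁ = (V₂/V₁)(V₃/V₂) = 5.58 × (277/139.3) = 11.1.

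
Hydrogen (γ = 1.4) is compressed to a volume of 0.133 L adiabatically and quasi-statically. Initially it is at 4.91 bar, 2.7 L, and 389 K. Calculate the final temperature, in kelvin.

T₂ ≈ 1300 K

Adiabatic: T₁V₁^(γ−1) = T₂V₂^(γ−1) ⇒ T₂ = T₁ (V₁/V₂)^(γ−1).
T₂ = 389 × (2.7/0.133)^(0.4) = 1297 K.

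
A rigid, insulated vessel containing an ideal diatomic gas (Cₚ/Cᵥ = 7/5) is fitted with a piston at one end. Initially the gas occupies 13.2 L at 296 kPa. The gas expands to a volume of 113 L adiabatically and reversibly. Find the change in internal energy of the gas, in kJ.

ΔU ≈ -5.63 kJ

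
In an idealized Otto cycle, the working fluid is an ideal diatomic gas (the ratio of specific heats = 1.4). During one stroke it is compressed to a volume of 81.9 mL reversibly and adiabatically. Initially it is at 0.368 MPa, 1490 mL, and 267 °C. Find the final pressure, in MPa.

Since PV^γ is constant along a reversible adiabat, P₂ = P₁ (V₁/V₂)^γ.
P₂ = 0.368 × (1490/81.9)^(1.4) = 21.37 MPa.

P₂ ≈ 21.4 MPa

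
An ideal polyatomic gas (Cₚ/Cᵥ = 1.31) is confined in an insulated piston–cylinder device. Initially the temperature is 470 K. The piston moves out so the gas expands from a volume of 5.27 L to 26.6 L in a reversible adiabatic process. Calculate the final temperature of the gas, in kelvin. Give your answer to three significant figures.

T₂ ≈ 285 K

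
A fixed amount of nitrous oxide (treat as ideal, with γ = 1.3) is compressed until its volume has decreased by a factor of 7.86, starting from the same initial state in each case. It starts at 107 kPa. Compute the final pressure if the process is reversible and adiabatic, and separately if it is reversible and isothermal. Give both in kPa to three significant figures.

adiabatic: 1560 kPa; isothermal: 841 kPa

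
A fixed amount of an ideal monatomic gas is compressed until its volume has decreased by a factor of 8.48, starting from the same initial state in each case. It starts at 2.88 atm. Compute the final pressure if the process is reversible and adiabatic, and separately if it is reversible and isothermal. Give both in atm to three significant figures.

For a monatomic ideal gas γ = 5/3.
Isothermal: P₂ = P₁(V₁/V₂) = 2.88×8.48 = 24.42 atm.
Adiabatic: P₂ = P₁(V₁/V₂)^γ = 2.88×8.48^(5/3) = 101.6 atm.

adiabatic: 102 atm; isothermal: 24.4 atm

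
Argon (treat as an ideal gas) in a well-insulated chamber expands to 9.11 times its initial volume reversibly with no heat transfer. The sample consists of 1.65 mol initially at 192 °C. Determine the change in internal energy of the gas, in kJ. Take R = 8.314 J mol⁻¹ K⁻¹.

ΔU ≈ -7.38 kJ

Adiabatic: T₁V₁^(γ−1) = T₂V₂^(γ−1) ⇒ T₂ = T₁ (V₁/V₂)^(γ−1).
γ = 5/3 for a monatomic ideal gas, so γ−1 = 2/3.
T₁ = 192 °C = 465.1 K.
T₂ = 465.1 × (1/9.11)^(2/3) = 106.6 K.
Q = 0, so ΔU = W_on_gas = nCᵥΔT with Cᵥ = R/(γ−1) = 12.47 J/(mol·K).
ΔU = 1.65 × 12.47 × (106.6 − 465.1) = -7377 J.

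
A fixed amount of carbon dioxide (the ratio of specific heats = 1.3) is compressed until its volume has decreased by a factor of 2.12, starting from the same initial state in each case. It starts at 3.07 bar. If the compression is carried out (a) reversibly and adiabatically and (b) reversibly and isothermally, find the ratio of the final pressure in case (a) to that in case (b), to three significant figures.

P_adiabatic / P_isothermal ≈ 1.25

Isothermal: P_b = P₁(V₁/V₂) = 3.07×2.12.
Adiabatic: P_a = P₁(V₁/V₂)^γ = 3.07×2.12^(1.3).
P_a/P_b = (V₁/V₂)^(γ−1) = 2.12^(0.3) = 1.253.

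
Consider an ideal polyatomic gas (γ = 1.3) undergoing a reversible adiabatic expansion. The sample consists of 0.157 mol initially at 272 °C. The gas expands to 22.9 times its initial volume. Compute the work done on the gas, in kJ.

For a reversible adiabat TV^(γ−1) is constant, so T₂ = T₁ (V₁/V₂)^(γ−1).
T₁ = 272 °C = 545.1 K.
T₂ = 545.1 × (1/22.9)^(0.3) = 213.1 K.
Q = 0, so ΔU = W_on_gas = nCᵥΔT with Cᵥ = R/(γ−1) = 27.71 J/(mol·K).
ΔU = 0.157 × 27.71 × (213.1 − 545.1) = -1445 J.

W ≈ -1.44 kJ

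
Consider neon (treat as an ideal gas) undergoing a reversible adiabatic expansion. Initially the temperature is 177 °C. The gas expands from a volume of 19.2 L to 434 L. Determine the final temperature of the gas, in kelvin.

T₂ ≈ 56.3 K

For a reversible adiabat TV^(γ−1) is constant, so T₂ = T₁ (V₁/V₂)^(γ−1).
For a monatomic ideal gas γ = 5/3, so γ−1 = 2/3.
T₁ = 177 °C = 450.1 K.
T₂ = 450.1 × (19.2/434)^(2/3) = 56.31 K.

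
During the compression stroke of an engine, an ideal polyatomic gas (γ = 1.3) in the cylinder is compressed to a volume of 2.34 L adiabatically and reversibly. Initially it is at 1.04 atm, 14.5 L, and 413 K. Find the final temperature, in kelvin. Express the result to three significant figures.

T₂ ≈ 714 K

For a reversible adiabat TV^(γ−1) is constant, so T₂ = T₁ (V₁/V₂)^(γ−1).
T₂ = 413 × (14.5/2.34)^(0.3) = 713.8 K.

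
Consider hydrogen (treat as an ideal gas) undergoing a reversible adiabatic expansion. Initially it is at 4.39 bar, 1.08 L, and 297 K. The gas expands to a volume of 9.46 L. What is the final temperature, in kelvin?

T₂ ≈ 125 K

For a reversible adiabat TV^(γ−1) is constant, so T₂ = T₁ (V₁/V₂)^(γ−1).
γ = 7/5 for a diatomic ideal gas.
T₂ = 297 × (1.08/9.46)^(2/5) = 124.7 K.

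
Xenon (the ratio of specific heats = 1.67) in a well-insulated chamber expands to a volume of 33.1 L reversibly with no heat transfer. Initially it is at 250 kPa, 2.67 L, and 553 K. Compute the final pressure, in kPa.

Since PV^γ is constant along a reversible adiabat, P₂ = P₁ (V₁/V₂)^γ.
P₂ = 250 × (2.67/33.1)^(1.67) = 3.733 kPa.

P₂ ≈ 3.73 kPa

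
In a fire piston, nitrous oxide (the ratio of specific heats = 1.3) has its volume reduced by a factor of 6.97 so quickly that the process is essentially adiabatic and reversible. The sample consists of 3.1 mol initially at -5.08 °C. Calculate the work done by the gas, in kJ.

W ≈ -18.2 kJ

For a reversible adiabat TV^(γ−1) is constant, so T₂ = T₁ (V₁/V₂)^(γ−1).
T₁ = -5.08 °C = 268.1 K.
T₂ = 268.1 × 6.97^(0.3) = 480 K.
Q = 0, so ΔU = W_on_gas = nCᵥΔT with Cᵥ = R/(γ−1) = 27.71 J/(mol·K).
ΔU = 3.1 × 27.71 × (480 − 268.1) = 18200 J.
Work done by the gas = −ΔU = -18200 J.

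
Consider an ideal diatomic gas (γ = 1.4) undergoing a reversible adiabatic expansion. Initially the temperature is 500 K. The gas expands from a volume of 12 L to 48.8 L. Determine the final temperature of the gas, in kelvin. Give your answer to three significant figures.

T₂ ≈ 285 K

Adiabatic: T₁V₁^(γ−1) = T₂V₂^(γ−1) ⇒ T₂ = T₁ (V₁/V₂)^(γ−1).
T₂ = 500 × (12/48.8)^(0.4) = 285.3 K.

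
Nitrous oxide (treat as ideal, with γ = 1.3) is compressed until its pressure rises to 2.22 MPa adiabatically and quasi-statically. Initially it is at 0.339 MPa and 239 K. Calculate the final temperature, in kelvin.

T₂ ≈ 369 K

Adiabatic: T₂/T₁ = (P₂/P₁)^((γ−1)/γ).
T₂ = 239 × (2.22/0.339)^(0.231) = 368.8 K.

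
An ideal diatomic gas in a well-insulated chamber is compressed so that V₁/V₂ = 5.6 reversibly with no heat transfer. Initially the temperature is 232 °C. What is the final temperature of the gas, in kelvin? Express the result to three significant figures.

T₂ ≈ 1010 K

For a reversible adiabat TV^(γ−1) is constant, so T₂ = T₁ (V₁/V₂)^(γ−1).
For a diatomic ideal gas γ = 7/5, so γ−1 = 2/5.
T₁ = 232 °C = 505.1 K.
T₂ = 505.1 × 5.6^(2/5) = 1006 K.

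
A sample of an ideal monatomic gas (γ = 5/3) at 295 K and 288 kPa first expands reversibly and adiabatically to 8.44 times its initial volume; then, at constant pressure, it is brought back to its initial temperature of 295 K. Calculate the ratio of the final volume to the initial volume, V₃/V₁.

Adiabatic step: V₂/V₁ = 8.44; T₂ = T₁·(1/8.44)^(2/3) = 71.16 K.
Isobaric step: V₃/V₂ = T₃/T₂ = 295/71.16.
V₃/V₁ = (V₂/V₁)(V₃/V₂) = 8.44 × (295/71.16) = 34.99.

V₃/V₁ ≈ 35.0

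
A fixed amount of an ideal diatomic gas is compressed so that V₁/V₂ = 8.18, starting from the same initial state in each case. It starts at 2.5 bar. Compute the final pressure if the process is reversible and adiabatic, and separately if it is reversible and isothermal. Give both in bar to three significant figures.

adiabatic: 47.4 bar; isothermal: 20.4 bar

For a diatomic ideal gas γ = 7/5.
Isothermal: P₂ = P₁(V₁/V₂) = 2.5×8.18 = 20.45 bar.
Adiabatic: P₂ = P₁(V₁/V₂)^γ = 2.5×8.18^(7/5) = 47.4 bar.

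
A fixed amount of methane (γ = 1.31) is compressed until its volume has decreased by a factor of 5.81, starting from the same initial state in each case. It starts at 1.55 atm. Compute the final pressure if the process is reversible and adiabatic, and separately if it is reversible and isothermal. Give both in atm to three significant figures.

Isothermal: P₂ = P₁(V₁/V₂) = 1.55×5.81 = 9.005 atm.
Adiabatic: P₂ = P₁(V₁/V₂)^γ = 1.55×5.81^(1.31) = 15.54 atm.

adiabatic: 15.5 atm; isothermal: 9.01 atm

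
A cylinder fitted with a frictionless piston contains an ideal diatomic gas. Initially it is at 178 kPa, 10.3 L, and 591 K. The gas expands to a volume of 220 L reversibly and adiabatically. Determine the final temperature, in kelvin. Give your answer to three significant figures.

For a reversible adiabat TV^(γ−1) is constant, so T₂ = T₁ (V₁/V₂)^(γ−1).
γ = 7/5 for a diatomic ideal gas.
T₂ = 591 × (10.3/220)^(2/5) = 173.7 K.

T₂ ≈ 174 K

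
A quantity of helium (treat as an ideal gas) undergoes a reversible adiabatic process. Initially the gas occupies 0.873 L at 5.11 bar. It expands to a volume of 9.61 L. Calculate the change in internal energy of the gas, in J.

γ = 5/3 for a monatomic ideal gas.
P₂ = P₁(V₁/V₂)^γ = 5.11×(0.873/9.61)^(5/3) = 0.09381 bar.
For a reversible adiabat, W_by_gas = (P₁V₁ − P₂V₂)/(γ−1).
W_by = (511000×0.000873 − 9381×0.00961) / (2/3) = 533.9 J.
Q = 0 ⇒ ΔU = −W_by = -533.9 J.

ΔU ≈ -534 J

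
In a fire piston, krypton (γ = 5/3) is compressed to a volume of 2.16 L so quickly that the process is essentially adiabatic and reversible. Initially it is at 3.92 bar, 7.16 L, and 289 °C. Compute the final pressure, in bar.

Since PV^γ is constant along a reversible adiabat, P₂ = P₁ (V₁/V₂)^γ.
P₂ = 3.92 × (7.16/2.16)^(5/3) = 28.89 bar.

P₂ ≈ 28.9 bar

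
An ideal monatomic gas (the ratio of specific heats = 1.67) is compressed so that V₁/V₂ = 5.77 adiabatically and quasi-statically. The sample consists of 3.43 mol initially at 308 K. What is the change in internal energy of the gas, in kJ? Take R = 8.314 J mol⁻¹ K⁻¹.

ΔU ≈ 29.3 kJ

Adiabatic: T₁V₁^(γ−1) = T₂V₂^(γ−1) ⇒ T₂ = T₁ (V₁/V₂)^(γ−1).
T₂ = 308 × 5.77^(0.67) = 996.6 K.
Q = 0, so ΔU = W_on_gas = nCᵥΔT with Cᵥ = R/(γ−1) = 12.41 J/(mol·K).
ΔU = 3.43 × 12.41 × (996.6 − 308) = 29310 J.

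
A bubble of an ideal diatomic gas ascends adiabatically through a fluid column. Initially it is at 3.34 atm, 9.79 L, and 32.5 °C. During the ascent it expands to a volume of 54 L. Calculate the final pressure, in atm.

P₂ ≈ 0.306 atm

Adiabatic: P₁V₁^γ = P₂V₂^γ ⇒ P₂ = P₁ (V₁/V₂)^γ.
γ = 7/5 for a diatomic ideal gas.
P₂ = 3.34 × (9.79/54)^(7/5) = 0.3058 atm.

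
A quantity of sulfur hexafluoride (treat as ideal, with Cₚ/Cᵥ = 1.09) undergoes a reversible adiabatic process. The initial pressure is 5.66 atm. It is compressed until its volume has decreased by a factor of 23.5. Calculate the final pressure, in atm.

Adiabatic: P₁V₁^γ = P₂V₂^γ ⇒ P₂ = P₁ (V₁/V₂)^γ.
P₂ = 5.66 × 23.5^(1.09) = 176.7 atm.

P₂ ≈ 177 atm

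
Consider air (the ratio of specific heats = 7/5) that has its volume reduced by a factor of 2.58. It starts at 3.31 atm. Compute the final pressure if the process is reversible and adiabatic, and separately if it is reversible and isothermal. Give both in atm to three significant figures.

Isothermal: P₂ = P₁(V₁/V₂) = 3.31×2.58 = 8.54 atm.
Adiabatic: P₂ = P₁(V₁/V₂)^γ = 3.31×2.58^(7/5) = 12.48 atm.

adiabatic: 12.5 atm; isothermal: 8.54 atm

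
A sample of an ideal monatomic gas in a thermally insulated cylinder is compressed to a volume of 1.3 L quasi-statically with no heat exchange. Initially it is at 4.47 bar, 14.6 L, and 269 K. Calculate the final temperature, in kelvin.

T₂ ≈ 1350 K

Adiabatic: T₁V₁^(γ−1) = T₂V₂^(γ−1) ⇒ T₂ = T₁ (V₁/V₂)^(γ−1).
γ = 5/3 for a monatomic ideal gas.
T₂ = 269 × (14.6/1.3)^(2/3) = 1349 K.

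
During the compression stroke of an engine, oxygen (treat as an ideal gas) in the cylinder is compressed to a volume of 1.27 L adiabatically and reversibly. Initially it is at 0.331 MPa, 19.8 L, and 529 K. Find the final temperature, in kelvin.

T₂ ≈ 1590 K

For a reversible adiabat TV^(γ−1) is constant, so T₂ = T₁ (V₁/V₂)^(γ−1).
γ = 7/5 for a diatomic ideal gas.
T₂ = 529 × (19.8/1.27)^(2/5) = 1587 K.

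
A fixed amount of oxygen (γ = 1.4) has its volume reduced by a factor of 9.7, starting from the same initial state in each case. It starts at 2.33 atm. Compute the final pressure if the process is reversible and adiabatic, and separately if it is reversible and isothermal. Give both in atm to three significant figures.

Isothermal: P₂ = P₁(V₁/V₂) = 2.33×9.7 = 22.6 atm.
Adiabatic: P₂ = P₁(V₁/V₂)^γ = 2.33×9.7^(1.4) = 56.08 atm.

adiabatic: 56.1 atm; isothermal: 22.6 atm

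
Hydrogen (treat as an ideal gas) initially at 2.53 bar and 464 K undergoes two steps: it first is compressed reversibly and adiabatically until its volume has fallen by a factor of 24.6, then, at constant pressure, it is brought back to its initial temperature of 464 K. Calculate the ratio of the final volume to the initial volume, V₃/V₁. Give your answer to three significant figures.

For a diatomic ideal gas γ = 7/5.
Adiabatic step: V₂/V₁ = 0.04065; T₂ = T₁·24.6^(2/5) = 1671 K.
Isobaric step: V₃/V₂ = T₃/T₂ = 464/1671.
V₃/V₁ = (V₂/V₁)(V₃/V₂) = 0.04065 × (464/1671) = 0.01129.

V₃/V₁ ≈ 0.0113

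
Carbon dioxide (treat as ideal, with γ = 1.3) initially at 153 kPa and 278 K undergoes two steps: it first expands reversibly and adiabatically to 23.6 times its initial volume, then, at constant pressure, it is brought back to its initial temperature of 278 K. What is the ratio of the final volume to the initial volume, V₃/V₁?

Adiabatic step: V₂/V₁ = 23.6; T₂ = T₁·(1/23.6)^(0.3) = 107.7 K.
Isobaric step: V₃/V₂ = T₃/T₂ = 278/107.7.
V₃/V₁ = (V₂/V₁)(V₃/V₂) = 23.6 × (278/107.7) = 60.92.

V₃/V₁ ≈ 60.9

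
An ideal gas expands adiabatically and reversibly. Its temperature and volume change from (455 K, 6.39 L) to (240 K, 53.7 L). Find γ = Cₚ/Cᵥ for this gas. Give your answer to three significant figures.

γ ≈ 1.30

TV^(γ−1) = const ⇒ γ − 1 = ln(T₂/T₁) / ln(V₁/V₂).
γ = 1 + ln(240/455) / ln(6.39/53.7) = 1.3.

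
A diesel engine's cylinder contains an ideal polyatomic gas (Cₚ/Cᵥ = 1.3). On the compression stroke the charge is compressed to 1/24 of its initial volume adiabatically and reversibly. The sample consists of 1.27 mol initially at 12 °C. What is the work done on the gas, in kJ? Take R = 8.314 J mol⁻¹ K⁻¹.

W ≈ 16.0 kJ

For a reversible adiabat TV^(γ−1) is constant, so T₂ = T₁ (V₁/V₂)^(γ−1).
T₁ = 12 °C = 285.1 K.
T₂ = 285.1 × 24^(0.3) = 739.8 K.
Q = 0, so ΔU = W_on_gas = nCᵥΔT with Cᵥ = R/(γ−1) = 27.71 J/(mol·K).
ΔU = 1.27 × 27.71 × (739.8 − 285.1) = 16000 J.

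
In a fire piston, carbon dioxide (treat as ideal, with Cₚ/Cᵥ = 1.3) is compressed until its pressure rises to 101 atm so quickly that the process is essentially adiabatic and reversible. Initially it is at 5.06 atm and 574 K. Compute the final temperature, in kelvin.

Adiabatic: T₂/T₁ = (P₂/P₁)^((γ−1)/γ).
T₂ = 574 × (101/5.06)^(0.231) = 1145 K.

T₂ ≈ 1150 K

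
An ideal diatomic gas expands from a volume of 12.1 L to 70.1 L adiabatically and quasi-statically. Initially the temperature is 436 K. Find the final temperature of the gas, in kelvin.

T₂ ≈ 216 K

For a reversible adiabat TV^(γ−1) is constant, so T₂ = T₁ (V₁/V₂)^(γ−1).
For a diatomic ideal gas γ = 7/5, so γ−1 = 2/5.
T₂ = 436 × (12.1/70.1)^(2/5) = 215.9 K.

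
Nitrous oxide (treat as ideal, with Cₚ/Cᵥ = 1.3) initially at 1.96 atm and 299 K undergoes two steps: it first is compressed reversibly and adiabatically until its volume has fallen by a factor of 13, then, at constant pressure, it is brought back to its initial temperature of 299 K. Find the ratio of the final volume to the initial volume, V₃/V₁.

V₃/V₁ ≈ 0.0356

Adiabatic step: V₂/V₁ = 0.07692; T₂ = T₁·13^(0.3) = 645.4 K.
Isobaric step: V₃/V₂ = T₃/T₂ = 299/645.4.
V₃/V₁ = (V₂/V₁)(V₃/V₂) = 0.07692 × (299/645.4) = 0.03563.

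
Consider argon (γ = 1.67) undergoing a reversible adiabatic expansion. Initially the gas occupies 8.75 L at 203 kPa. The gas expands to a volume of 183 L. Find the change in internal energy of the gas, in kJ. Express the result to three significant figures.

P₂ = P₁(V₁/V₂)^γ = 203×(8.75/183)^(1.67) = 1.266 kPa.
For a reversible adiabat, W_by_gas = (P₁V₁ − P₂V₂)/(γ−1).
W_by = (203000×0.00875 − 1266×0.183) / (0.67) = 2305 J.
Q = 0 ⇒ ΔU = −W_by = -2305 J.

ΔU ≈ -2.31 kJ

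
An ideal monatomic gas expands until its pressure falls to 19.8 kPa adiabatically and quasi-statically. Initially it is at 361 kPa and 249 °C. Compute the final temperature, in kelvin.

Along an adiabat T P^((1−γ)/γ) is constant, so T₂ = T₁ (P₂/P₁)^((γ−1)/γ).
For a monatomic ideal gas γ = 5/3, so (γ−1)/γ = 2/5.
T₁ = 249 °C = 522.1 K.
T₂ = 522.1 × (19.8/361)^(2/5) = 163.5 K.

T₂ ≈ 163 K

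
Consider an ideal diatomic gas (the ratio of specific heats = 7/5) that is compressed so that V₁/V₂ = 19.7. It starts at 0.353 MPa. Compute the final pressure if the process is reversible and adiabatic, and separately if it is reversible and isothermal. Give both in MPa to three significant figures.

adiabatic: 22.9 MPa; isothermal: 6.95 MPa

Isothermal: P₂ = P₁(V₁/V₂) = 0.353×19.7 = 6.954 MPa.
Adiabatic: P₂ = P₁(V₁/V₂)^γ = 0.353×19.7^(7/5) = 22.91 MPa.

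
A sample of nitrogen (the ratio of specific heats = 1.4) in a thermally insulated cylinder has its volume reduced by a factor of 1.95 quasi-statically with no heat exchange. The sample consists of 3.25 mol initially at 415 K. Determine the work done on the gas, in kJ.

For a reversible adiabat TV^(γ−1) is constant, so T₂ = T₁ (V₁/V₂)^(γ−1).
T₂ = 415 × 1.95^(0.4) = 542.1 K.
Q = 0, so ΔU = W_on_gas = nCᵥΔT with Cᵥ = R/(γ−1) = 20.79 J/(mol·K).
ΔU = 3.25 × 20.79 × (542.1 − 415) = 8584 J.

W ≈ 8.58 kJ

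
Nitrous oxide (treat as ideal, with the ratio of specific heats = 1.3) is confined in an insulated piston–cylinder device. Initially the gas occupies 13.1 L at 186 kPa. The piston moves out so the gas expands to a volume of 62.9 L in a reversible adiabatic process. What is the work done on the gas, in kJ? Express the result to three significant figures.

P₂ = P₁(V₁/V₂)^γ = 186×(13.1/62.9)^(1.3) = 24.19 kPa.
For a reversible adiabat, W_by_gas = (P₁V₁ − P₂V₂)/(γ−1).
W_by = (186000×0.0131 − 24190×0.0629) / (0.3) = 3049 J.
W_on_gas = −W_by = -3049 J.

W ≈ -3.05 kJ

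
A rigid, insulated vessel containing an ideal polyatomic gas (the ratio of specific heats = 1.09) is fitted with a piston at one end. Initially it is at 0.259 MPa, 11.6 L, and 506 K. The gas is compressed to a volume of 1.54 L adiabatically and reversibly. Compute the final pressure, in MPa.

P₂ ≈ 2.34 MPa

Since PV^γ is constant along a reversible adiabat, P₂ = P₁ (V₁/V₂)^γ.
P₂ = 0.259 × (11.6/1.54)^(1.09) = 2.34 MPa.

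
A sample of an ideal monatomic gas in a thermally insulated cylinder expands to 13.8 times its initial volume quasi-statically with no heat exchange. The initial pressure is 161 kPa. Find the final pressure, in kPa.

P₂ ≈ 2.03 kPa

Adiabatic: P₁V₁^γ = P₂V₂^γ ⇒ P₂ = P₁ (V₁/V₂)^γ.
For a monatomic ideal gas γ = 5/3.
P₂ = 161 × (1/13.8)^(5/3) = 2.028 kPa.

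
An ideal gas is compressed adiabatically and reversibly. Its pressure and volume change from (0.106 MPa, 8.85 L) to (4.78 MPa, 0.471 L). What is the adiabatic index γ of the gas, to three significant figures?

γ ≈ 1.30

PV^γ = const ⇒ γ = ln(P₂/P₁) / ln(V₁/V₂).
γ = ln(4.78/0.106) / ln(8.85/0.471) = 1.298.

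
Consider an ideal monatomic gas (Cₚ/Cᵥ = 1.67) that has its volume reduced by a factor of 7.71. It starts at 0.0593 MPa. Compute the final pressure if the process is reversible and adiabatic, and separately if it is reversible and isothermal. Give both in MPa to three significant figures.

Isothermal: P₂ = P₁(V₁/V₂) = 0.0593×7.71 = 0.4572 MPa.
Adiabatic: P₂ = P₁(V₁/V₂)^γ = 0.0593×7.71^(1.67) = 1.797 MPa.

adiabatic: 1.80 MPa; isothermal: 0.457 MPa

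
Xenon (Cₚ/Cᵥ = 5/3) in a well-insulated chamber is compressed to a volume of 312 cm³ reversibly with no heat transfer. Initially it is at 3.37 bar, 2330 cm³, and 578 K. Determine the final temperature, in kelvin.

T₂ ≈ 2210 K

For a reversible adiabat TV^(γ−1) is constant, so T₂ = T₁ (V₁/V₂)^(γ−1).
T₂ = 578 × (2330/312)^(2/3) = 2208 K.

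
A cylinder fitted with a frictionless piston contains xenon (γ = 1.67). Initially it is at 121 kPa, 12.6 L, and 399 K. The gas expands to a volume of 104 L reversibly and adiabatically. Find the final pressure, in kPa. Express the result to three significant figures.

P₂ ≈ 3.56 kPa

Since PV^γ is constant along a reversible adiabat, P₂ = P₁ (V₁/V₂)^γ.
P₂ = 121 × (12.6/104)^(1.67) = 3.564 kPa.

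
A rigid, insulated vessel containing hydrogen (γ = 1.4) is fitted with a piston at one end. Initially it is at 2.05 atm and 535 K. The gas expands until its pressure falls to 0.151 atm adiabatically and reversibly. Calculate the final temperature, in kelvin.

Along an adiabat T P^((1−γ)/γ) is constant, so T₂ = T₁ (P₂/P₁)^((γ−1)/γ).
T₂ = 535 × (0.151/2.05)^(0.286) = 253.9 K.

T₂ ≈ 254 K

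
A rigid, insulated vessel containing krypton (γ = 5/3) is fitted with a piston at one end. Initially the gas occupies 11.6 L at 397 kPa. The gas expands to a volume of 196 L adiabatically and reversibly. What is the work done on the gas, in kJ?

P₂ = P₁(V₁/V₂)^γ = 397×(11.6/196)^(5/3) = 3.568 kPa.
For a reversible adiabat, W_by_gas = (P₁V₁ − P₂V₂)/(γ−1).
W_by = (397000×0.0116 − 3568×0.196) / (2/3) = 5859 J.
W_on_gas = −W_by = -5859 J.

W ≈ -5.86 kJ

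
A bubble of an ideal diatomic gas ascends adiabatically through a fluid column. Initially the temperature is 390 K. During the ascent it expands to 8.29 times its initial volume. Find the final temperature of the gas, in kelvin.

T₂ ≈ 167 K

Adiabatic: T₁V₁^(γ−1) = T₂V₂^(γ−1) ⇒ T₂ = T₁ (V₁/V₂)^(γ−1).
For a diatomic ideal gas γ = 7/5, so γ−1 = 2/5.
T₂ = 390 × (1/8.29)^(2/5) = 167.4 K.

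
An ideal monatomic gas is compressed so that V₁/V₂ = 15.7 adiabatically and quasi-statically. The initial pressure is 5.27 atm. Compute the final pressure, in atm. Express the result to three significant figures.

P₂ ≈ 519 atm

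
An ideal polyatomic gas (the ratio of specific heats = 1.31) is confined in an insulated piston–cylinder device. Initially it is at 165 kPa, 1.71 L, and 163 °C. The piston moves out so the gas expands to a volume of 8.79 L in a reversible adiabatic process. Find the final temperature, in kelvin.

For a reversible adiabat TV^(γ−1) is constant, so T₂ = T₁ (V₁/V₂)^(γ−1).
T₁ = 163 °C = 436.1 K.
T₂ = 436.1 × (1.71/8.79)^(0.31) = 262.6 K.

T₂ ≈ 263 K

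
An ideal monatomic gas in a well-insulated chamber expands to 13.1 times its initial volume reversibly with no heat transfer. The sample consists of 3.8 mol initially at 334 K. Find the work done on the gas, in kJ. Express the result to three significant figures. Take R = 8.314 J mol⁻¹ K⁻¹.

Adiabatic: T₁V₁^(γ−1) = T₂V₂^(γ−1) ⇒ T₂ = T₁ (V₁/V₂)^(γ−1).
γ = 5/3 for a monatomic ideal gas, so γ−1 = 2/3.
T₂ = 334 × (1/13.1)^(2/3) = 60.1 K.
Q = 0, so ΔU = W_on_gas = nCᵥΔT with Cᵥ = R/(γ−1) = 12.47 J/(mol·K).
ΔU = 3.8 × 12.47 × (60.1 − 334) = -12980 J.

W ≈ -13.0 kJ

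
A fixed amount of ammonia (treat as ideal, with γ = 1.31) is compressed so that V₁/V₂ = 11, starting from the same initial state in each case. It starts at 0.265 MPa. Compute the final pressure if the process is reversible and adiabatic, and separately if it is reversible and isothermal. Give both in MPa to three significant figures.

Isothermal: P₂ = P₁(V₁/V₂) = 0.265×11 = 2.915 MPa.
Adiabatic: P₂ = P₁(V₁/V₂)^γ = 0.265×11^(1.31) = 6.13 MPa.

adiabatic: 6.13 MPa; isothermal: 2.92 MPa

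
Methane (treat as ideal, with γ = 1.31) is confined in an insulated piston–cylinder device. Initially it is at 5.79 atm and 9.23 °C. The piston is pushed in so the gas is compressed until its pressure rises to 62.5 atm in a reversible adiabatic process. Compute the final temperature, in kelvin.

T₂ ≈ 496 K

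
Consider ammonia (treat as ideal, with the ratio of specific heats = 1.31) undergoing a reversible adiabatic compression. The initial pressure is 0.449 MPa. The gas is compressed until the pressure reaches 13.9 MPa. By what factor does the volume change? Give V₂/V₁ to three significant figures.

V₂/V₁ ≈ 0.0728

From PV^γ = const, V₂/V₁ = (P₁/P₂)^(1/γ).
V₂/V₁ = (0.449/13.9)^(0.763) = 0.07278.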